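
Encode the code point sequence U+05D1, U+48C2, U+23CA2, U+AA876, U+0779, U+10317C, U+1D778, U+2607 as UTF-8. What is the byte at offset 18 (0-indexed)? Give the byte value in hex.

U+05D1 → 2-byte form D7 91 at offsets 0–1.
U+48C2 → 3-byte form E4 A3 82 at offsets 2–4.
U+23CA2 → 4-byte form F0 A3 B2 A2 at offsets 5–8.
U+AA876 → 4-byte form F2 AA A1 B6 at offsets 9–12.
U+0779 → 2-byte form DD B9 at offsets 13–14.
U+10317C → 4-byte form F4 83 85 BC at offsets 15–18.
Offset 18 falls in char 6's range; it's byte 4 of F4 83 85 BC = 0xBC.

0xBC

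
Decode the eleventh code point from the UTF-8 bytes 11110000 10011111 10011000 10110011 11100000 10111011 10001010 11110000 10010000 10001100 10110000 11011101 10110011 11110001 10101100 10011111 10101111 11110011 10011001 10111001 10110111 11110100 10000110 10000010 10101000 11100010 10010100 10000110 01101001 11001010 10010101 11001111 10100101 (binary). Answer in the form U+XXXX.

U+03E5

Offset 0: leading byte 0xF0 = 11110000 → 4-byte char #1 = F0 9F 98 B3.
Offset 4: leading byte 0xE0 = 11100000 → 3-byte char #2 = E0 BB 8A.
Offset 7: leading byte 0xF0 = 11110000 → 4-byte char #3 = F0 90 8C B0.
Offset 11: leading byte 0xDD = 11011101 → 2-byte char #4 = DD B3.
Offset 13: leading byte 0xF1 = 11110001 → 4-byte char #5 = F1 AC 9F AF.
Offset 17: leading byte 0xF3 = 11110011 → 4-byte char #6 = F3 99 B9 B7.
Offset 21: leading byte 0xF4 = 11110100 → 4-byte char #7 = F4 86 82 A8.
Offset 25: leading byte 0xE2 = 11100010 → 3-byte char #8 = E2 94 86.
Offset 28: leading byte 0x69 = 01101001 → 1-byte char #9 = 69.
Offset 29: leading byte 0xCA = 11001010 → 2-byte char #10 = CA 95.
Offset 31: leading byte 0xCF = 11001111 → 2-byte char #11 = CF A5.
Leading byte 0xCF = 11001111 matches 110xxxxx → 2-byte sequence.
Byte 1: 0xCF = 11001111, payload 01111 (5 bits).
Byte 2: 0xA5 = 10100101 (10xxxxxx ✓), payload 100101.
Concatenate: 01111100101 = 0x3E5 (11 bits → U+03E5).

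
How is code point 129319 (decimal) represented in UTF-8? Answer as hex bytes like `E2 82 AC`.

U+1F927 = 0x1F927 = 129319 decimal. In range U+10000–U+10FFFF → 4-byte form: 11110xxx 10xxxxxx 10xxxxxx 10xxxxxx.
Binary (21 bits): 000011111100100100111.
Split 3+6+6+6: 000 | 011111 | 100100 | 100111.
Byte 1: 11110000 = 0xF0.
Byte 2: 10011111 = 0x9F.
Byte 3: 10100100 = 0xA4.
Byte 4: 10100111 = 0xA7.

F0 9F A4 A7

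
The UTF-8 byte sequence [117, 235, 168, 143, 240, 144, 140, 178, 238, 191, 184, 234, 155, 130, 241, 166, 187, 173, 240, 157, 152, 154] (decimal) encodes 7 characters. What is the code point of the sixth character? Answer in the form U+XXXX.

U+66EED

Offset 0: leading byte 0x75 = 01110101 → 1-byte char #1 = 75.
Offset 1: leading byte 0xEB = 11101011 → 3-byte char #2 = EB A8 8F.
Offset 4: leading byte 0xF0 = 11110000 → 4-byte char #3 = F0 90 8C B2.
Offset 8: leading byte 0xEE = 11101110 → 3-byte char #4 = EE BF B8.
Offset 11: leading byte 0xEA = 11101010 → 3-byte char #5 = EA 9B 82.
Offset 14: leading byte 0xF1 = 11110001 → 4-byte char #6 = F1 A6 BB AD.
Leading byte 0xF1 = 11110001 matches 11110xxx → 4-byte sequence.
Byte 1: 0xF1 = 11110001, payload 001 (3 bits).
Byte 2: 0xA6 = 10100110 (10xxxxxx ✓), payload 100110.
Byte 3: 0xBB = 10111011 (10xxxxxx ✓), payload 111011.
Byte 4: 0xAD = 10101101 (10xxxxxx ✓), payload 101101.
Concatenate: 001100110111011101101 = 0x66EED (21 bits → U+66EED).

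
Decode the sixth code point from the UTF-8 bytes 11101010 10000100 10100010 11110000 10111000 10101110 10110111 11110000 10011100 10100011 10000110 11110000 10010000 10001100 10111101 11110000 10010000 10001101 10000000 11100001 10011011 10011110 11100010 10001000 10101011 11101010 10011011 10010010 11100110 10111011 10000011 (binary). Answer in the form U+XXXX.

U+16DE

Offset 0: leading byte 0xEA = 11101010 → 3-byte char #1 = EA 84 A2.
Offset 3: leading byte 0xF0 = 11110000 → 4-byte char #2 = F0 B8 AE B7.
Offset 7: leading byte 0xF0 = 11110000 → 4-byte char #3 = F0 9C A3 86.
Offset 11: leading byte 0xF0 = 11110000 → 4-byte char #4 = F0 90 8C BD.
Offset 15: leading byte 0xF0 = 11110000 → 4-byte char #5 = F0 90 8D 80.
Offset 19: leading byte 0xE1 = 11100001 → 3-byte char #6 = E1 9B 9E.
Leading byte 0xE1 = 11100001 matches 1110xxxx → 3-byte sequence.
Byte 1: 0xE1 = 11100001, payload 0001 (4 bits).
Byte 2: 0x9B = 10011011 (10xxxxxx ✓), payload 011011.
Byte 3: 0x9E = 10011110 (10xxxxxx ✓), payload 011110.
Concatenate: 0001011011011110 = 0x16DE (16 bits → U+16DE).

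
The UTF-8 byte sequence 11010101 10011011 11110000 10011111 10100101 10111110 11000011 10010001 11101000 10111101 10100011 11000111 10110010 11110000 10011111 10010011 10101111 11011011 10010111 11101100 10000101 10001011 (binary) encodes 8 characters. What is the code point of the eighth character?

U+C14B

Offset 0: leading byte 0xD5 = 11010101 → 2-byte char #1 = D5 9B.
Offset 2: leading byte 0xF0 = 11110000 → 4-byte char #2 = F0 9F A5 BE.
Offset 6: leading byte 0xC3 = 11000011 → 2-byte char #3 = C3 91.
Offset 8: leading byte 0xE8 = 11101000 → 3-byte char #4 = E8 BD A3.
Offset 11: leading byte 0xC7 = 11000111 → 2-byte char #5 = C7 B2.
Offset 13: leading byte 0xF0 = 11110000 → 4-byte char #6 = F0 9F 93 AF.
Offset 17: leading byte 0xDB = 11011011 → 2-byte char #7 = DB 97.
Offset 19: leading byte 0xEC = 11101100 → 3-byte char #8 = EC 85 8B.
Leading byte 0xEC = 11101100 matches 1110xxxx → 3-byte sequence.
Byte 1: 0xEC = 11101100, payload 1100 (4 bits).
Byte 2: 0x85 = 10000101 (10xxxxxx ✓), payload 000101.
Byte 3: 0x8B = 10001011 (10xxxxxx ✓), payload 001011.
Concatenate: 1100000101001011 = 0xC14B (16 bits → U+C14B).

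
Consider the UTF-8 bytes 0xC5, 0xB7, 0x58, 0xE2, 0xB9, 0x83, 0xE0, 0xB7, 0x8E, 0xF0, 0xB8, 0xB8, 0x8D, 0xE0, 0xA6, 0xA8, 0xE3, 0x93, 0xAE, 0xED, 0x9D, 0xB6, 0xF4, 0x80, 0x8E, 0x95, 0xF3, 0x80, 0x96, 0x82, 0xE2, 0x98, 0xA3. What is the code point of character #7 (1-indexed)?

Offset 0: leading byte 0xC5 = 11000101 → 2-byte char #1 = C5 B7.
Offset 2: leading byte 0x58 = 01011000 → 1-byte char #2 = 58.
Offset 3: leading byte 0xE2 = 11100010 → 3-byte char #3 = E2 B9 83.
Offset 6: leading byte 0xE0 = 11100000 → 3-byte char #4 = E0 B7 8E.
Offset 9: leading byte 0xF0 = 11110000 → 4-byte char #5 = F0 B8 B8 8D.
Offset 13: leading byte 0xE0 = 11100000 → 3-byte char #6 = E0 A6 A8.
Offset 16: leading byte 0xE3 = 11100011 → 3-byte char #7 = E3 93 AE.
Leading byte 0xE3 = 11100011 matches 1110xxxx → 3-byte sequence.
Byte 1: 0xE3 = 11100011, payload 0011 (4 bits).
Byte 2: 0x93 = 10010011 (10xxxxxx ✓), payload 010011.
Byte 3: 0xAE = 10101110 (10xxxxxx ✓), payload 101110.
Concatenate: 0011010011101110 = 0x34EE (16 bits → U+34EE).

U+34EE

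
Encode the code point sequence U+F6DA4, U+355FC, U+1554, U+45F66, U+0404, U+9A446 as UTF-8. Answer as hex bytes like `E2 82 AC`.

F3 B6 B6 A4 F0 B5 97 BC E1 95 94 F1 85 BD A6 D0 84 F2 9A 91 86

U+F6DA4: 4-byte form → F3 B6 B6 A4.
U+355FC: 4-byte form → F0 B5 97 BC.
U+1554: 3-byte form → E1 95 94.
U+45F66: 4-byte form → F1 85 BD A6.
U+0404: 2-byte form → D0 84.
U+9A446: 4-byte form → F2 9A 91 86.
Concatenated (21 bytes): F3 B6 B6 A4 F0 B5 97 BC E1 95 94 F1 85 BD A6 D0 84 F2 9A 91 86.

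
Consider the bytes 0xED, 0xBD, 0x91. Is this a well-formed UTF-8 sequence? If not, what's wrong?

invalid (encodes a surrogate (U+D800–U+DFFF))

Structurally a 3-byte sequence; payload = 0xDF51.
But 0xDF51 is in U+D800–U+DFFF, the surrogate range. Surrogates are not Unicode scalar values and are forbidden in UTF-8.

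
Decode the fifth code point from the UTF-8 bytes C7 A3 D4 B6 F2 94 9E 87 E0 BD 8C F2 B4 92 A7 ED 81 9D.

Offset 0: leading byte 0xC7 = 11000111 → 2-byte char #1 = C7 A3.
Offset 2: leading byte 0xD4 = 11010100 → 2-byte char #2 = D4 B6.
Offset 4: leading byte 0xF2 = 11110010 → 4-byte char #3 = F2 94 9E 87.
Offset 8: leading byte 0xE0 = 11100000 → 3-byte char #4 = E0 BD 8C.
Offset 11: leading byte 0xF2 = 11110010 → 4-byte char #5 = F2 B4 92 A7.
Leading byte 0xF2 = 11110010 matches 11110xxx → 4-byte sequence.
Byte 1: 0xF2 = 11110010, payload 010 (3 bits).
Byte 2: 0xB4 = 10110100 (10xxxxxx ✓), payload 110100.
Byte 3: 0x92 = 10010010 (10xxxxxx ✓), payload 010010.
Byte 4: 0xA7 = 10100111 (10xxxxxx ✓), payload 100111.
Concatenate: 010110100010010100111 = 0xB44A7 (21 bits → U+B44A7).

U+B44A7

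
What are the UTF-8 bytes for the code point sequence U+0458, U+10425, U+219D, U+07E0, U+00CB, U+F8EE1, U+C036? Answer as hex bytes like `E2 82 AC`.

U+0458: 2-byte form → D1 98.
U+10425: 4-byte form → F0 90 90 A5.
U+219D: 3-byte form → E2 86 9D.
U+07E0: 2-byte form → DF A0.
U+00CB: 2-byte form → C3 8B.
U+F8EE1: 4-byte form → F3 B8 BB A1.
U+C036: 3-byte form → EC 80 B6.
Concatenated (20 bytes): D1 98 F0 90 90 A5 E2 86 9D DF A0 C3 8B F3 B8 BB A1 EC 80 B6.

D1 98 F0 90 90 A5 E2 86 9D DF A0 C3 8B F3 B8 BB A1 EC 80 B6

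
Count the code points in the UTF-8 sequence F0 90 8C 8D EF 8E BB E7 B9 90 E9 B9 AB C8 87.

Byte at offset 0: 0xF0 = 11110000 → 4-byte char (#1). Advance 4.
Byte at offset 4: 0xEF = 11101111 → 3-byte char (#2). Advance 3.
Byte at offset 7: 0xE7 = 11100111 → 3-byte char (#3). Advance 3.
Byte at offset 10: 0xE9 = 11101001 → 3-byte char (#4). Advance 3.
Byte at offset 13: 0xC8 = 11001000 → 2-byte char (#5). Advance 2.
Reached end at offset 15 after 5 code points.

5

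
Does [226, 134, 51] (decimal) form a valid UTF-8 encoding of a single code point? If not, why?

Leading byte 0xE2 = 11100010 → 3-byte form.
Byte 3 is 0x33 = 00110011, which is not 10xxxxxx — expected a continuation byte.

invalid (non-continuation byte where continuation expected)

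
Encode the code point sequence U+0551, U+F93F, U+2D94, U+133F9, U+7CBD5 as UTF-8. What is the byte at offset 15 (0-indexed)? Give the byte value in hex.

U+0551 → 2-byte form D5 91 at offsets 0–1.
U+F93F → 3-byte form EF A4 BF at offsets 2–4.
U+2D94 → 3-byte form E2 B6 94 at offsets 5–7.
U+133F9 → 4-byte form F0 93 8F B9 at offsets 8–11.
U+7CBD5 → 4-byte form F1 BC AF 95 at offsets 12–15.
Offset 15 falls in char 5's range; it's byte 4 of F1 BC AF 95 = 0x95.

0x95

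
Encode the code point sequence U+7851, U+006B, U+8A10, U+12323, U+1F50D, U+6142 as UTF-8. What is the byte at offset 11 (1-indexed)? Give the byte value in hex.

1-indexed offset 11 is 0-indexed offset 10.
U+7851 → 3-byte form E7 A1 91 at offsets 0–2.
U+006B → 1-byte form 6B at offsets 3–3.
U+8A10 → 3-byte form E8 A8 90 at offsets 4–6.
U+12323 → 4-byte form F0 92 8C A3 at offsets 7–10.
Offset 10 falls in char 4's range; it's byte 4 of F0 92 8C A3 = 0xA3.

0xA3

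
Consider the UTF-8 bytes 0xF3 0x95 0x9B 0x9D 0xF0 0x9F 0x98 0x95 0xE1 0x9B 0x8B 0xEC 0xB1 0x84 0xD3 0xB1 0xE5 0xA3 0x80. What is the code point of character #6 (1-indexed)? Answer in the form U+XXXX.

Offset 0: leading byte 0xF3 = 11110011 → 4-byte char #1 = F3 95 9B 9D.
Offset 4: leading byte 0xF0 = 11110000 → 4-byte char #2 = F0 9F 98 95.
Offset 8: leading byte 0xE1 = 11100001 → 3-byte char #3 = E1 9B 8B.
Offset 11: leading byte 0xEC = 11101100 → 3-byte char #4 = EC B1 84.
Offset 14: leading byte 0xD3 = 11010011 → 2-byte char #5 = D3 B1.
Offset 16: leading byte 0xE5 = 11100101 → 3-byte char #6 = E5 A3 80.
Leading byte 0xE5 = 11100101 matches 1110xxxx → 3-byte sequence.
Byte 1: 0xE5 = 11100101, payload 0101 (4 bits).
Byte 2: 0xA3 = 10100011 (10xxxxxx ✓), payload 100011.
Byte 3: 0x80 = 10000000 (10xxxxxx ✓), payload 000000.
Concatenate: 0101100011000000 = 0x58C0 (16 bits → U+58C0).

U+58C0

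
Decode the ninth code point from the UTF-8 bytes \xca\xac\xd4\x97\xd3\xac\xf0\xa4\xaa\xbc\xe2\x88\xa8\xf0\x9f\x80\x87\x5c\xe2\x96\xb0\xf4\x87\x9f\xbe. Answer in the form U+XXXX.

Offset 0: leading byte 0xCA = 11001010 → 2-byte char #1 = CA AC.
Offset 2: leading byte 0xD4 = 11010100 → 2-byte char #2 = D4 97.
Offset 4: leading byte 0xD3 = 11010011 → 2-byte char #3 = D3 AC.
Offset 6: leading byte 0xF0 = 11110000 → 4-byte char #4 = F0 A4 AA BC.
Offset 10: leading byte 0xE2 = 11100010 → 3-byte char #5 = E2 88 A8.
Offset 13: leading byte 0xF0 = 11110000 → 4-byte char #6 = F0 9F 80 87.
Offset 17: leading byte 0x5C = 01011100 → 1-byte char #7 = 5C.
Offset 18: leading byte 0xE2 = 11100010 → 3-byte char #8 = E2 96 B0.
Offset 21: leading byte 0xF4 = 11110100 → 4-byte char #9 = F4 87 9F BE.
Leading byte 0xF4 = 11110100 matches 11110xxx → 4-byte sequence.
Byte 1: 0xF4 = 11110100, payload 100 (3 bits).
Byte 2: 0x87 = 10000111 (10xxxxxx ✓), payload 000111.
Byte 3: 0x9F = 10011111 (10xxxxxx ✓), payload 011111.
Byte 4: 0xBE = 10111110 (10xxxxxx ✓), payload 111110.
Concatenate: 100000111011111111110 = 0x1077FE (21 bits → U+1077FE).

U+1077FE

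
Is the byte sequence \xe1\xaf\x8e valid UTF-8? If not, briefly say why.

valid

Leading byte 0xE1 = 11100001 → 3-byte form.
Continuation bytes 0xAF=10101111, 0x8E=10001110 all match 10xxxxxx.
Decoded value 0x1BCE is ≥ 0x800 (shortest form) and not a surrogate.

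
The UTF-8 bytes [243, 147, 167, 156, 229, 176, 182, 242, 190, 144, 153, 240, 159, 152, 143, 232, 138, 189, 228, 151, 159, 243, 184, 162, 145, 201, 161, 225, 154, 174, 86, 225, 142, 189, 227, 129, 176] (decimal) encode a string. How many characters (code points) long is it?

12

Byte at offset 0: 0xF3 = 11110011 → 4-byte char (#1). Advance 4.
Byte at offset 4: 0xE5 = 11100101 → 3-byte char (#2). Advance 3.
Byte at offset 7: 0xF2 = 11110010 → 4-byte char (#3). Advance 4.
Byte at offset 11: 0xF0 = 11110000 → 4-byte char (#4). Advance 4.
Byte at offset 15: 0xE8 = 11101000 → 3-byte char (#5). Advance 3.
Byte at offset 18: 0xE4 = 11100100 → 3-byte char (#6). Advance 3.
Byte at offset 21: 0xF3 = 11110011 → 4-byte char (#7). Advance 4.
Byte at offset 25: 0xC9 = 11001001 → 2-byte char (#8). Advance 2.
Byte at offset 27: 0xE1 = 11100001 → 3-byte char (#9). Advance 3.
Byte at offset 30: 0x56 = 01010110 → 1-byte char (#10). Advance 1.
Byte at offset 31: 0xE1 = 11100001 → 3-byte char (#11). Advance 3.
Byte at offset 34: 0xE3 = 11100011 → 3-byte char (#12). Advance 3.
Reached end at offset 37 after 12 code points.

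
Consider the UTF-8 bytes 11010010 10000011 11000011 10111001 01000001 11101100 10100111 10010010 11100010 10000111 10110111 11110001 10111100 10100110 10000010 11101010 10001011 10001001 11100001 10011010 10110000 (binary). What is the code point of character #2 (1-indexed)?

Offset 0: leading byte 0xD2 = 11010010 → 2-byte char #1 = D2 83.
Offset 2: leading byte 0xC3 = 11000011 → 2-byte char #2 = C3 B9.
Leading byte 0xC3 = 11000011 matches 110xxxxx → 2-byte sequence.
Byte 1: 0xC3 = 11000011, payload 00011 (5 bits).
Byte 2: 0xB9 = 10111001 (10xxxxxx ✓), payload 111001.
Concatenate: 00011111001 = 0xF9 (11 bits → U+00F9).

U+00F9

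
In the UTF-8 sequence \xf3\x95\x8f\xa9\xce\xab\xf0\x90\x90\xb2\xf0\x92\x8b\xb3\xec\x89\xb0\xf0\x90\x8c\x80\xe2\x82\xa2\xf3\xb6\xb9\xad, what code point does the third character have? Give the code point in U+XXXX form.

U+10432

Offset 0: leading byte 0xF3 = 11110011 → 4-byte char #1 = F3 95 8F A9.
Offset 4: leading byte 0xCE = 11001110 → 2-byte char #2 = CE AB.
Offset 6: leading byte 0xF0 = 11110000 → 4-byte char #3 = F0 90 90 B2.
Leading byte 0xF0 = 11110000 matches 11110xxx → 4-byte sequence.
Byte 1: 0xF0 = 11110000, payload 000 (3 bits).
Byte 2: 0x90 = 10010000 (10xxxxxx ✓), payload 010000.
Byte 3: 0x90 = 10010000 (10xxxxxx ✓), payload 010000.
Byte 4: 0xB2 = 10110010 (10xxxxxx ✓), payload 110010.
Concatenate: 000010000010000110010 = 0x10432 (21 bits → U+10432).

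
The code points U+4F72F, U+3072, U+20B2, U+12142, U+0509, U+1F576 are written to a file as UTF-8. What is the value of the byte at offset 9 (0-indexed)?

0xB2

U+4F72F → 4-byte form F1 8F 9C AF at offsets 0–3.
U+3072 → 3-byte form E3 81 B2 at offsets 4–6.
U+20B2 → 3-byte form E2 82 B2 at offsets 7–9.
Offset 9 falls in char 3's range; it's byte 3 of E2 82 B2 = 0xB2.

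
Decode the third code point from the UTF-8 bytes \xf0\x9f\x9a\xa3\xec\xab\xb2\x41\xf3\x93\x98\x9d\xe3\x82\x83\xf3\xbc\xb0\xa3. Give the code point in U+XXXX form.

U+0041

Offset 0: leading byte 0xF0 = 11110000 → 4-byte char #1 = F0 9F 9A A3.
Offset 4: leading byte 0xEC = 11101100 → 3-byte char #2 = EC AB B2.
Offset 7: leading byte 0x41 = 01000001 → 1-byte char #3 = 41.
Leading byte 0x41 = 01000001 matches 0xxxxxxx → 1-byte sequence.
Byte 1: 0x41 = 01000001, payload 1000001 (7 bits).
Concatenate: 1000001 = 0x41 (7 bits → U+0041).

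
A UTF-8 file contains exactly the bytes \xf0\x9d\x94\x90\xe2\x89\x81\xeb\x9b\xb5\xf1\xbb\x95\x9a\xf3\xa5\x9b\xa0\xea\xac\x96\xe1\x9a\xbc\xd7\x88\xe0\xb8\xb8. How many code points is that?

9

Byte at offset 0: 0xF0 = 11110000 → 4-byte char (#1). Advance 4.
Byte at offset 4: 0xE2 = 11100010 → 3-byte char (#2). Advance 3.
Byte at offset 7: 0xEB = 11101011 → 3-byte char (#3). Advance 3.
Byte at offset 10: 0xF1 = 11110001 → 4-byte char (#4). Advance 4.
Byte at offset 14: 0xF3 = 11110011 → 4-byte char (#5). Advance 4.
Byte at offset 18: 0xEA = 11101010 → 3-byte char (#6). Advance 3.
Byte at offset 21: 0xE1 = 11100001 → 3-byte char (#7). Advance 3.
Byte at offset 24: 0xD7 = 11010111 → 2-byte char (#8). Advance 2.
Byte at offset 26: 0xE0 = 11100000 → 3-byte char (#9). Advance 3.
Reached end at offset 29 after 9 code points.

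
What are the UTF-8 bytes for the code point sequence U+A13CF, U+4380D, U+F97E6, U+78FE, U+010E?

F2 A1 8F 8F F1 83 A0 8D F3 B9 9F A6 E7 A3 BE C4 8E

U+A13CF: 4-byte form → F2 A1 8F 8F.
U+4380D: 4-byte form → F1 83 A0 8D.
U+F97E6: 4-byte form → F3 B9 9F A6.
U+78FE: 3-byte form → E7 A3 BE.
U+010E: 2-byte form → C4 8E.
Concatenated (17 bytes): F2 A1 8F 8F F1 83 A0 8D F3 B9 9F A6 E7 A3 BE C4 8E.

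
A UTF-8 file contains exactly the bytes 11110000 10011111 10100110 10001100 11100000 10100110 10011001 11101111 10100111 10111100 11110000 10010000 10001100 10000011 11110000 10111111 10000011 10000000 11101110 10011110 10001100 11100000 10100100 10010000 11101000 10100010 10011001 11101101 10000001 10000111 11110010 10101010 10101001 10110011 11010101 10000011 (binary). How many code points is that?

Byte at offset 0: 0xF0 = 11110000 → 4-byte char (#1). Advance 4.
Byte at offset 4: 0xE0 = 11100000 → 3-byte char (#2). Advance 3.
Byte at offset 7: 0xEF = 11101111 → 3-byte char (#3). Advance 3.
Byte at offset 10: 0xF0 = 11110000 → 4-byte char (#4). Advance 4.
Byte at offset 14: 0xF0 = 11110000 → 4-byte char (#5). Advance 4.
Byte at offset 18: 0xEE = 11101110 → 3-byte char (#6). Advance 3.
Byte at offset 21: 0xE0 = 11100000 → 3-byte char (#7). Advance 3.
Byte at offset 24: 0xE8 = 11101000 → 3-byte char (#8). Advance 3.
Byte at offset 27: 0xED = 11101101 → 3-byte char (#9). Advance 3.
Byte at offset 30: 0xF2 = 11110010 → 4-byte char (#10). Advance 4.
Byte at offset 34: 0xD5 = 11010101 → 2-byte char (#11). Advance 2.
Reached end at offset 36 after 11 code points.

11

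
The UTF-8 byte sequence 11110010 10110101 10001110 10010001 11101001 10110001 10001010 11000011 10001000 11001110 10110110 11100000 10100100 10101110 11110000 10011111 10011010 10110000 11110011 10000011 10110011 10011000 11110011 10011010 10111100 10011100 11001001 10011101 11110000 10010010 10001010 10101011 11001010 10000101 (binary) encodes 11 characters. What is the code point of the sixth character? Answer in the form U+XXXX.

U+1F6B0

Offset 0: leading byte 0xF2 = 11110010 → 4-byte char #1 = F2 B5 8E 91.
Offset 4: leading byte 0xE9 = 11101001 → 3-byte char #2 = E9 B1 8A.
Offset 7: leading byte 0xC3 = 11000011 → 2-byte char #3 = C3 88.
Offset 9: leading byte 0xCE = 11001110 → 2-byte char #4 = CE B6.
Offset 11: leading byte 0xE0 = 11100000 → 3-byte char #5 = E0 A4 AE.
Offset 14: leading byte 0xF0 = 11110000 → 4-byte char #6 = F0 9F 9A B0.
Leading byte 0xF0 = 11110000 matches 11110xxx → 4-byte sequence.
Byte 1: 0xF0 = 11110000, payload 000 (3 bits).
Byte 2: 0x9F = 10011111 (10xxxxxx ✓), payload 011111.
Byte 3: 0x9A = 10011010 (10xxxxxx ✓), payload 011010.
Byte 4: 0xB0 = 10110000 (10xxxxxx ✓), payload 110000.
Concatenate: 000011111011010110000 = 0x1F6B0 (21 bits → U+1F6B0).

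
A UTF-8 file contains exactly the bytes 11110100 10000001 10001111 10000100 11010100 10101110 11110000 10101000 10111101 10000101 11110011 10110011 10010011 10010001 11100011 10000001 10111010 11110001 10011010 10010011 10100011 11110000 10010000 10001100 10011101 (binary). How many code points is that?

Byte at offset 0: 0xF4 = 11110100 → 4-byte char (#1). Advance 4.
Byte at offset 4: 0xD4 = 11010100 → 2-byte char (#2). Advance 2.
Byte at offset 6: 0xF0 = 11110000 → 4-byte char (#3). Advance 4.
Byte at offset 10: 0xF3 = 11110011 → 4-byte char (#4). Advance 4.
Byte at offset 14: 0xE3 = 11100011 → 3-byte char (#5). Advance 3.
Byte at offset 17: 0xF1 = 11110001 → 4-byte char (#6). Advance 4.
Byte at offset 21: 0xF0 = 11110000 → 4-byte char (#7). Advance 4.
Reached end at offset 25 after 7 code points.

7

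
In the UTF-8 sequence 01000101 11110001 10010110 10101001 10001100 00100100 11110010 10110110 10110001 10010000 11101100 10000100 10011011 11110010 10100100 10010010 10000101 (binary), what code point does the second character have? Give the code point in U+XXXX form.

Offset 0: leading byte 0x45 = 01000101 → 1-byte char #1 = 45.
Offset 1: leading byte 0xF1 = 11110001 → 4-byte char #2 = F1 96 A9 8C.
Leading byte 0xF1 = 11110001 matches 11110xxx → 4-byte sequence.
Byte 1: 0xF1 = 11110001, payload 001 (3 bits).
Byte 2: 0x96 = 10010110 (10xxxxxx ✓), payload 010110.
Byte 3: 0xA9 = 10101001 (10xxxxxx ✓), payload 101001.
Byte 4: 0x8C = 10001100 (10xxxxxx ✓), payload 001100.
Concatenate: 001010110101001001100 = 0x56A4C (21 bits → U+56A4C).

U+56A4C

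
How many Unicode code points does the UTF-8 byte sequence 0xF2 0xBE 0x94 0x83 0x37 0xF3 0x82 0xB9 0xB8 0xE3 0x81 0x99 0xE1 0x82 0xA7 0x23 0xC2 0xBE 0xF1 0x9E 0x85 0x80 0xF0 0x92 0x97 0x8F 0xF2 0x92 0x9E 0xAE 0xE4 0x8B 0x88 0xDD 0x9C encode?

Byte at offset 0: 0xF2 = 11110010 → 4-byte char (#1). Advance 4.
Byte at offset 4: 0x37 = 00110111 → 1-byte char (#2). Advance 1.
Byte at offset 5: 0xF3 = 11110011 → 4-byte char (#3). Advance 4.
Byte at offset 9: 0xE3 = 11100011 → 3-byte char (#4). Advance 3.
Byte at offset 12: 0xE1 = 11100001 → 3-byte char (#5). Advance 3.
Byte at offset 15: 0x23 = 00100011 → 1-byte char (#6). Advance 1.
Byte at offset 16: 0xC2 = 11000010 → 2-byte char (#7). Advance 2.
Byte at offset 18: 0xF1 = 11110001 → 4-byte char (#8). Advance 4.
Byte at offset 22: 0xF0 = 11110000 → 4-byte char (#9). Advance 4.
Byte at offset 26: 0xF2 = 11110010 → 4-byte char (#10). Advance 4.
Byte at offset 30: 0xE4 = 11100100 → 3-byte char (#11). Advance 3.
Byte at offset 33: 0xDD = 11011101 → 2-byte char (#12). Advance 2.
Reached end at offset 35 after 12 code points.

12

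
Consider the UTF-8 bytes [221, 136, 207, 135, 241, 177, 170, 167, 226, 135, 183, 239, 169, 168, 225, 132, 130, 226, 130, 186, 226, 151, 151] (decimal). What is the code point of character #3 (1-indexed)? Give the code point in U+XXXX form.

Offset 0: leading byte 0xDD = 11011101 → 2-byte char #1 = DD 88.
Offset 2: leading byte 0xCF = 11001111 → 2-byte char #2 = CF 87.
Offset 4: leading byte 0xF1 = 11110001 → 4-byte char #3 = F1 B1 AA A7.
Leading byte 0xF1 = 11110001 matches 11110xxx → 4-byte sequence.
Byte 1: 0xF1 = 11110001, payload 001 (3 bits).
Byte 2: 0xB1 = 10110001 (10xxxxxx ✓), payload 110001.
Byte 3: 0xAA = 10101010 (10xxxxxx ✓), payload 101010.
Byte 4: 0xA7 = 10100111 (10xxxxxx ✓), payload 100111.
Concatenate: 001110001101010100111 = 0x71AA7 (21 bits → U+71AA7).

U+71AA7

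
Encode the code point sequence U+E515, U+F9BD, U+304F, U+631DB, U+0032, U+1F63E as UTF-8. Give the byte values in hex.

EE 94 95 EF A6 BD E3 81 8F F1 A3 87 9B 32 F0 9F 98 BE

U+E515: 3-byte form → EE 94 95.
U+F9BD: 3-byte form → EF A6 BD.
U+304F: 3-byte form → E3 81 8F.
U+631DB: 4-byte form → F1 A3 87 9B.
U+0032: 1-byte form → 32.
U+1F63E: 4-byte form → F0 9F 98 BE.
Concatenated (18 bytes): EE 94 95 EF A6 BD E3 81 8F F1 A3 87 9B 32 F0 9F 98 BE.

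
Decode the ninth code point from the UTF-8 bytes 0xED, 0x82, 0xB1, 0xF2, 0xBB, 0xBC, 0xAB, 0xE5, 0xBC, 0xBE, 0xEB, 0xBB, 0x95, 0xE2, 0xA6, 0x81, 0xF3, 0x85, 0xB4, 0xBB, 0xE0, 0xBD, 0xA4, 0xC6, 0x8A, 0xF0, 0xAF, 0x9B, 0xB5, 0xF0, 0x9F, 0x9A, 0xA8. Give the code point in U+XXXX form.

Offset 0: leading byte 0xED = 11101101 → 3-byte char #1 = ED 82 B1.
Offset 3: leading byte 0xF2 = 11110010 → 4-byte char #2 = F2 BB BC AB.
Offset 7: leading byte 0xE5 = 11100101 → 3-byte char #3 = E5 BC BE.
Offset 10: leading byte 0xEB = 11101011 → 3-byte char #4 = EB BB 95.
Offset 13: leading byte 0xE2 = 11100010 → 3-byte char #5 = E2 A6 81.
Offset 16: leading byte 0xF3 = 11110011 → 4-byte char #6 = F3 85 B4 BB.
Offset 20: leading byte 0xE0 = 11100000 → 3-byte char #7 = E0 BD A4.
Offset 23: leading byte 0xC6 = 11000110 → 2-byte char #8 = C6 8A.
Offset 25: leading byte 0xF0 = 11110000 → 4-byte char #9 = F0 AF 9B B5.
Leading byte 0xF0 = 11110000 matches 11110xxx → 4-byte sequence.
Byte 1: 0xF0 = 11110000, payload 000 (3 bits).
Byte 2: 0xAF = 10101111 (10xxxxxx ✓), payload 101111.
Byte 3: 0x9B = 10011011 (10xxxxxx ✓), payload 011011.
Byte 4: 0xB5 = 10110101 (10xxxxxx ✓), payload 110101.
Concatenate: 000101111011011110101 = 0x2F6F5 (21 bits → U+2F6F5).

U+2F6F5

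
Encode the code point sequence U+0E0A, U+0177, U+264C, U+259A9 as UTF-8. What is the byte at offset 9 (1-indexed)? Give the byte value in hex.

1-indexed offset 9 is 0-indexed offset 8.
U+0E0A → 3-byte form E0 B8 8A at offsets 0–2.
U+0177 → 2-byte form C5 B7 at offsets 3–4.
U+264C → 3-byte form E2 99 8C at offsets 5–7.
U+259A9 → 4-byte form F0 A5 A6 A9 at offsets 8–11.
Offset 8 falls in char 4's range; it's byte 1 of F0 A5 A6 A9 = 0xF0.

0xF0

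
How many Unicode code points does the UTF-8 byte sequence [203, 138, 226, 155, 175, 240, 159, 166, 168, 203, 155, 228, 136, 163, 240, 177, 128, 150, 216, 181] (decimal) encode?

Byte at offset 0: 0xCB = 11001011 → 2-byte char (#1). Advance 2.
Byte at offset 2: 0xE2 = 11100010 → 3-byte char (#2). Advance 3.
Byte at offset 5: 0xF0 = 11110000 → 4-byte char (#3). Advance 4.
Byte at offset 9: 0xCB = 11001011 → 2-byte char (#4). Advance 2.
Byte at offset 11: 0xE4 = 11100100 → 3-byte char (#5). Advance 3.
Byte at offset 14: 0xF0 = 11110000 → 4-byte char (#6). Advance 4.
Byte at offset 18: 0xD8 = 11011000 → 2-byte char (#7). Advance 2.
Reached end at offset 20 after 7 code points.

7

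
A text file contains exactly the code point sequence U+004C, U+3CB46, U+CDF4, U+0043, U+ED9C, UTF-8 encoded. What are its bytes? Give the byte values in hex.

U+004C: 1-byte form → 4C.
U+3CB46: 4-byte form → F0 BC AD 86.
U+CDF4: 3-byte form → EC B7 B4.
U+0043: 1-byte form → 43.
U+ED9C: 3-byte form → EE B6 9C.
Concatenated (12 bytes): 4C F0 BC AD 86 EC B7 B4 43 EE B6 9C.

4C F0 BC AD 86 EC B7 B4 43 EE B6 9C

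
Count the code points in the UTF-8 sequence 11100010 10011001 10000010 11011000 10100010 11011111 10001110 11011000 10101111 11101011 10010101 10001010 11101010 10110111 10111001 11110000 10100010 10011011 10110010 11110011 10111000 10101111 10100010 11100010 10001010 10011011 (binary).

Byte at offset 0: 0xE2 = 11100010 → 3-byte char (#1). Advance 3.
Byte at offset 3: 0xD8 = 11011000 → 2-byte char (#2). Advance 2.
Byte at offset 5: 0xDF = 11011111 → 2-byte char (#3). Advance 2.
Byte at offset 7: 0xD8 = 11011000 → 2-byte char (#4). Advance 2.
Byte at offset 9: 0xEB = 11101011 → 3-byte char (#5). Advance 3.
Byte at offset 12: 0xEA = 11101010 → 3-byte char (#6). Advance 3.
Byte at offset 15: 0xF0 = 11110000 → 4-byte char (#7). Advance 4.
Byte at offset 19: 0xF3 = 11110011 → 4-byte char (#8). Advance 4.
Byte at offset 23: 0xE2 = 11100010 → 3-byte char (#9). Advance 3.
Reached end at offset 26 after 9 code points.

9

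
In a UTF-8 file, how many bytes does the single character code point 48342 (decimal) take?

U+BCD6 = 0xBCD6. UTF-8 uses 1 byte below 0x80, 2 below 0x800, 3 below 0x10000, 4 up to 0x10FFFF. 0xBCD6 is in U+0800–U+FFFF → 3 bytes.

3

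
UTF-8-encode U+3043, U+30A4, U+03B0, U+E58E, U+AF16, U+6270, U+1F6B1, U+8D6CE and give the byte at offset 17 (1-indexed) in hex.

0xB0

1-indexed offset 17 is 0-indexed offset 16.
U+3043 → 3-byte form E3 81 83 at offsets 0–2.
U+30A4 → 3-byte form E3 82 A4 at offsets 3–5.
U+03B0 → 2-byte form CE B0 at offsets 6–7.
U+E58E → 3-byte form EE 96 8E at offsets 8–10.
U+AF16 → 3-byte form EA BC 96 at offsets 11–13.
U+6270 → 3-byte form E6 89 B0 at offsets 14–16.
Offset 16 falls in char 6's range; it's byte 3 of E6 89 B0 = 0xB0.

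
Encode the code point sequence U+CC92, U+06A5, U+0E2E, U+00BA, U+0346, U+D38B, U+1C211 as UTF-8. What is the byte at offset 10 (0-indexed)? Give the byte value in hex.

0xCD

U+CC92 → 3-byte form EC B2 92 at offsets 0–2.
U+06A5 → 2-byte form DA A5 at offsets 3–4.
U+0E2E → 3-byte form E0 B8 AE at offsets 5–7.
U+00BA → 2-byte form C2 BA at offsets 8–9.
U+0346 → 2-byte form CD 86 at offsets 10–11.
Offset 10 falls in char 5's range; it's byte 1 of CD 86 = 0xCD.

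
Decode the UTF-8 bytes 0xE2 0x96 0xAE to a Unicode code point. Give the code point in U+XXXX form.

Leading byte 0xE2 = 11100010 matches 1110xxxx → 3-byte sequence.
Byte 1: 0xE2 = 11100010, payload 0010 (4 bits).
Byte 2: 0x96 = 10010110 (10xxxxxx ✓), payload 010110.
Byte 3: 0xAE = 10101110 (10xxxxxx ✓), payload 101110.
Concatenate: 0010010110101110 = 0x25AE (16 bits → U+25AE).

U+25AE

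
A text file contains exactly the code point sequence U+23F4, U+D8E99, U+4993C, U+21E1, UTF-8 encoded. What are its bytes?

E2 8F B4 F3 98 BA 99 F1 89 A4 BC E2 87 A1

U+23F4: 3-byte form → E2 8F B4.
U+D8E99: 4-byte form → F3 98 BA 99.
U+4993C: 4-byte form → F1 89 A4 BC.
U+21E1: 3-byte form → E2 87 A1.
Concatenated (14 bytes): E2 8F B4 F3 98 BA 99 F1 89 A4 BC E2 87 A1.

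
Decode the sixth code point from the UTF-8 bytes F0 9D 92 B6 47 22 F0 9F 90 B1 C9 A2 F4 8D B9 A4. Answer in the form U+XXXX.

Offset 0: leading byte 0xF0 = 11110000 → 4-byte char #1 = F0 9D 92 B6.
Offset 4: leading byte 0x47 = 01000111 → 1-byte char #2 = 47.
Offset 5: leading byte 0x22 = 00100010 → 1-byte char #3 = 22.
Offset 6: leading byte 0xF0 = 11110000 → 4-byte char #4 = F0 9F 90 B1.
Offset 10: leading byte 0xC9 = 11001001 → 2-byte char #5 = C9 A2.
Offset 12: leading byte 0xF4 = 11110100 → 4-byte char #6 = F4 8D B9 A4.
Leading byte 0xF4 = 11110100 matches 11110xxx → 4-byte sequence.
Byte 1: 0xF4 = 11110100, payload 100 (3 bits).
Byte 2: 0x8D = 10001101 (10xxxxxx ✓), payload 001101.
Byte 3: 0xB9 = 10111001 (10xxxxxx ✓), payload 111001.
Byte 4: 0xA4 = 10100100 (10xxxxxx ✓), payload 100100.
Concatenate: 100001101111001100100 = 0x10DE64 (21 bits → U+10DE64).

U+10DE64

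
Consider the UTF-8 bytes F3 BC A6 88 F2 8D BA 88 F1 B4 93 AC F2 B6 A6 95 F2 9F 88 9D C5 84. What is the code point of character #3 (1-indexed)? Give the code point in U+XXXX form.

U+744EC

Offset 0: leading byte 0xF3 = 11110011 → 4-byte char #1 = F3 BC A6 88.
Offset 4: leading byte 0xF2 = 11110010 → 4-byte char #2 = F2 8D BA 88.
Offset 8: leading byte 0xF1 = 11110001 → 4-byte char #3 = F1 B4 93 AC.
Leading byte 0xF1 = 11110001 matches 11110xxx → 4-byte sequence.
Byte 1: 0xF1 = 11110001, payload 001 (3 bits).
Byte 2: 0xB4 = 10110100 (10xxxxxx ✓), payload 110100.
Byte 3: 0x93 = 10010011 (10xxxxxx ✓), payload 010011.
Byte 4: 0xAC = 10101100 (10xxxxxx ✓), payload 101100.
Concatenate: 001110100010011101100 = 0x744EC (21 bits → U+744EC).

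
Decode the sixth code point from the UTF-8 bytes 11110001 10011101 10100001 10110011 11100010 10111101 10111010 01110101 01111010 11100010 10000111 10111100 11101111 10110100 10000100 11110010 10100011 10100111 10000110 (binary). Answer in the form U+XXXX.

U+FD04

Offset 0: leading byte 0xF1 = 11110001 → 4-byte char #1 = F1 9D A1 B3.
Offset 4: leading byte 0xE2 = 11100010 → 3-byte char #2 = E2 BD BA.
Offset 7: leading byte 0x75 = 01110101 → 1-byte char #3 = 75.
Offset 8: leading byte 0x7A = 01111010 → 1-byte char #4 = 7A.
Offset 9: leading byte 0xE2 = 11100010 → 3-byte char #5 = E2 87 BC.
Offset 12: leading byte 0xEF = 11101111 → 3-byte char #6 = EF B4 84.
Leading byte 0xEF = 11101111 matches 1110xxxx → 3-byte sequence.
Byte 1: 0xEF = 11101111, payload 1111 (4 bits).
Byte 2: 0xB4 = 10110100 (10xxxxxx ✓), payload 110100.
Byte 3: 0x84 = 10000100 (10xxxxxx ✓), payload 000100.
Concatenate: 1111110100000100 = 0xFD04 (16 bits → U+FD04).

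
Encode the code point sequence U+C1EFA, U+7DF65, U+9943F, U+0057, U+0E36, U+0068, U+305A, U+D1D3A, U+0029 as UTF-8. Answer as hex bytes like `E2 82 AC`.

F3 81 BB BA F1 BD BD A5 F2 99 90 BF 57 E0 B8 B6 68 E3 81 9A F3 91 B4 BA 29

U+C1EFA: 4-byte form → F3 81 BB BA.
U+7DF65: 4-byte form → F1 BD BD A5.
U+9943F: 4-byte form → F2 99 90 BF.
U+0057: 1-byte form → 57.
U+0E36: 3-byte form → E0 B8 B6.
U+0068: 1-byte form → 68.
U+305A: 3-byte form → E3 81 9A.
U+D1D3A: 4-byte form → F3 91 B4 BA.
U+0029: 1-byte form → 29.
Concatenated (25 bytes): F3 81 BB BA F1 BD BD A5 F2 99 90 BF 57 E0 B8 B6 68 E3 81 9A F3 91 B4 BA 29.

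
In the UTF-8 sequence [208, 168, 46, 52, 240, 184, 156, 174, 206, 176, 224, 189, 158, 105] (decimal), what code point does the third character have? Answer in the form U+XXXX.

Offset 0: leading byte 0xD0 = 11010000 → 2-byte char #1 = D0 A8.
Offset 2: leading byte 0x2E = 00101110 → 1-byte char #2 = 2E.
Offset 3: leading byte 0x34 = 00110100 → 1-byte char #3 = 34.
Leading byte 0x34 = 00110100 matches 0xxxxxxx → 1-byte sequence.
Byte 1: 0x34 = 00110100, payload 0110100 (7 bits).
Concatenate: 0110100 = 0x34 (7 bits → U+0034).

U+0034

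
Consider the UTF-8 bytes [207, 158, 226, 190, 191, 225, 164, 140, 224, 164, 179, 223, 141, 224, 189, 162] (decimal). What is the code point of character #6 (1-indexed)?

U+0F62

Offset 0: leading byte 0xCF = 11001111 → 2-byte char #1 = CF 9E.
Offset 2: leading byte 0xE2 = 11100010 → 3-byte char #2 = E2 BE BF.
Offset 5: leading byte 0xE1 = 11100001 → 3-byte char #3 = E1 A4 8C.
Offset 8: leading byte 0xE0 = 11100000 → 3-byte char #4 = E0 A4 B3.
Offset 11: leading byte 0xDF = 11011111 → 2-byte char #5 = DF 8D.
Offset 13: leading byte 0xE0 = 11100000 → 3-byte char #6 = E0 BD A2.
Leading byte 0xE0 = 11100000 matches 1110xxxx → 3-byte sequence.
Byte 1: 0xE0 = 11100000, payload 0000 (4 bits).
Byte 2: 0xBD = 10111101 (10xxxxxx ✓), payload 111101.
Byte 3: 0xA2 = 10100010 (10xxxxxx ✓), payload 100010.
Concatenate: 0000111101100010 = 0xF62 (16 bits → U+0F62).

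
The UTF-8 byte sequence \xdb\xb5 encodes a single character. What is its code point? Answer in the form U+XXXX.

U+06F5

Leading byte 0xDB = 11011011 matches 110xxxxx → 2-byte sequence.
Byte 1: 0xDB = 11011011, payload 11011 (5 bits).
Byte 2: 0xB5 = 10110101 (10xxxxxx ✓), payload 110101.
Concatenate: 11011110101 = 0x6F5 (11 bits → U+06F5).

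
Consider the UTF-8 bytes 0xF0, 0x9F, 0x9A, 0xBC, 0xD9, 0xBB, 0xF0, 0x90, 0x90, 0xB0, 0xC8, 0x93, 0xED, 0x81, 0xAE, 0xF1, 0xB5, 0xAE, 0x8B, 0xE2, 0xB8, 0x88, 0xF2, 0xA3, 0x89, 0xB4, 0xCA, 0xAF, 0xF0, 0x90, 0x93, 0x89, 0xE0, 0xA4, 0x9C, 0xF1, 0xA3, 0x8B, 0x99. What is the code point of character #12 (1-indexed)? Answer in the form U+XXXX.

Offset 0: leading byte 0xF0 = 11110000 → 4-byte char #1 = F0 9F 9A BC.
Offset 4: leading byte 0xD9 = 11011001 → 2-byte char #2 = D9 BB.
Offset 6: leading byte 0xF0 = 11110000 → 4-byte char #3 = F0 90 90 B0.
Offset 10: leading byte 0xC8 = 11001000 → 2-byte char #4 = C8 93.
Offset 12: leading byte 0xED = 11101101 → 3-byte char #5 = ED 81 AE.
Offset 15: leading byte 0xF1 = 11110001 → 4-byte char #6 = F1 B5 AE 8B.
Offset 19: leading byte 0xE2 = 11100010 → 3-byte char #7 = E2 B8 88.
Offset 22: leading byte 0xF2 = 11110010 → 4-byte char #8 = F2 A3 89 B4.
Offset 26: leading byte 0xCA = 11001010 → 2-byte char #9 = CA AF.
Offset 28: leading byte 0xF0 = 11110000 → 4-byte char #10 = F0 90 93 89.
Offset 32: leading byte 0xE0 = 11100000 → 3-byte char #11 = E0 A4 9C.
Offset 35: leading byte 0xF1 = 11110001 → 4-byte char #12 = F1 A3 8B 99.
Leading byte 0xF1 = 11110001 matches 11110xxx → 4-byte sequence.
Byte 1: 0xF1 = 11110001, payload 001 (3 bits).
Byte 2: 0xA3 = 10100011 (10xxxxxx ✓), payload 100011.
Byte 3: 0x8B = 10001011 (10xxxxxx ✓), payload 001011.
Byte 4: 0x99 = 10011001 (10xxxxxx ✓), payload 011001.
Concatenate: 001100011001011011001 = 0x632D9 (21 bits → U+632D9).

U+632D9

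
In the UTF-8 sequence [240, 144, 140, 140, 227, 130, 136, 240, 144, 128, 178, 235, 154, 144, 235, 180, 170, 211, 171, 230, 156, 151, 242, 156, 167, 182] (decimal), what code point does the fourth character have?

U+B690

Offset 0: leading byte 0xF0 = 11110000 → 4-byte char #1 = F0 90 8C 8C.
Offset 4: leading byte 0xE3 = 11100011 → 3-byte char #2 = E3 82 88.
Offset 7: leading byte 0xF0 = 11110000 → 4-byte char #3 = F0 90 80 B2.
Offset 11: leading byte 0xEB = 11101011 → 3-byte char #4 = EB 9A 90.
Leading byte 0xEB = 11101011 matches 1110xxxx → 3-byte sequence.
Byte 1: 0xEB = 11101011, payload 1011 (4 bits).
Byte 2: 0x9A = 10011010 (10xxxxxx ✓), payload 011010.
Byte 3: 0x90 = 10010000 (10xxxxxx ✓), payload 010000.
Concatenate: 1011011010010000 = 0xB690 (16 bits → U+B690).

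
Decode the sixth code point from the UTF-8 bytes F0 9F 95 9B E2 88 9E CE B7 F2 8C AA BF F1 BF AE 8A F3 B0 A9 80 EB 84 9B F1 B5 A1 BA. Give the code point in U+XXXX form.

Offset 0: leading byte 0xF0 = 11110000 → 4-byte char #1 = F0 9F 95 9B.
Offset 4: leading byte 0xE2 = 11100010 → 3-byte char #2 = E2 88 9E.
Offset 7: leading byte 0xCE = 11001110 → 2-byte char #3 = CE B7.
Offset 9: leading byte 0xF2 = 11110010 → 4-byte char #4 = F2 8C AA BF.
Offset 13: leading byte 0xF1 = 11110001 → 4-byte char #5 = F1 BF AE 8A.
Offset 17: leading byte 0xF3 = 11110011 → 4-byte char #6 = F3 B0 A9 80.
Leading byte 0xF3 = 11110011 matches 11110xxx → 4-byte sequence.
Byte 1: 0xF3 = 11110011, payload 011 (3 bits).
Byte 2: 0xB0 = 10110000 (10xxxxxx ✓), payload 110000.
Byte 3: 0xA9 = 10101001 (10xxxxxx ✓), payload 101001.
Byte 4: 0x80 = 10000000 (10xxxxxx ✓), payload 000000.
Concatenate: 011110000101001000000 = 0xF0A40 (21 bits → U+F0A40).

U+F0A40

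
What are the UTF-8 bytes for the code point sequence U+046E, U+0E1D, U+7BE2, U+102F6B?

U+046E: 2-byte form → D1 AE.
U+0E1D: 3-byte form → E0 B8 9D.
U+7BE2: 3-byte form → E7 AF A2.
U+102F6B: 4-byte form → F4 82 BD AB.
Concatenated (12 bytes): D1 AE E0 B8 9D E7 AF A2 F4 82 BD AB.

D1 AE E0 B8 9D E7 AF A2 F4 82 BD AB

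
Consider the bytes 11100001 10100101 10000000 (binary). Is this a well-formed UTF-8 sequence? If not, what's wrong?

valid

Leading byte 0xE1 = 11100001 → 3-byte form.
Continuation bytes 0xA5=10100101, 0x80=10000000 all match 10xxxxxx.
Decoded value 0x1940 is ≥ 0x800 (shortest form) and not a surrogate.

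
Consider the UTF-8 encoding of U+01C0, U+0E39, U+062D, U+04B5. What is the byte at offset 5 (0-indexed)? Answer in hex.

0xD8

U+01C0 → 2-byte form C7 80 at offsets 0–1.
U+0E39 → 3-byte form E0 B8 B9 at offsets 2–4.
U+062D → 2-byte form D8 AD at offsets 5–6.
Offset 5 falls in char 3's range; it's byte 1 of D8 AD = 0xD8.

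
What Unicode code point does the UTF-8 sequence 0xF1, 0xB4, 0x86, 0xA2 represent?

U+741A2

Leading byte 0xF1 = 11110001 matches 11110xxx → 4-byte sequence.
Byte 1: 0xF1 = 11110001, payload 001 (3 bits).
Byte 2: 0xB4 = 10110100 (10xxxxxx ✓), payload 110100.
Byte 3: 0x86 = 10000110 (10xxxxxx ✓), payload 000110.
Byte 4: 0xA2 = 10100010 (10xxxxxx ✓), payload 100010.
Concatenate: 001110100000110100010 = 0x741A2 (21 bits → U+741A2).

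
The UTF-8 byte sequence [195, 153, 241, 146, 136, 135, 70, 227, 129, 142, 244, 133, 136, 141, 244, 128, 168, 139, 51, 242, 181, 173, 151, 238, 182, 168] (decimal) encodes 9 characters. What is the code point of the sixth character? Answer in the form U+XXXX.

Offset 0: leading byte 0xC3 = 11000011 → 2-byte char #1 = C3 99.
Offset 2: leading byte 0xF1 = 11110001 → 4-byte char #2 = F1 92 88 87.
Offset 6: leading byte 0x46 = 01000110 → 1-byte char #3 = 46.
Offset 7: leading byte 0xE3 = 11100011 → 3-byte char #4 = E3 81 8E.
Offset 10: leading byte 0xF4 = 11110100 → 4-byte char #5 = F4 85 88 8D.
Offset 14: leading byte 0xF4 = 11110100 → 4-byte char #6 = F4 80 A8 8B.
Leading byte 0xF4 = 11110100 matches 11110xxx → 4-byte sequence.
Byte 1: 0xF4 = 11110100, payload 100 (3 bits).
Byte 2: 0x80 = 10000000 (10xxxxxx ✓), payload 000000.
Byte 3: 0xA8 = 10101000 (10xxxxxx ✓), payload 101000.
Byte 4: 0x8B = 10001011 (10xxxxxx ✓), payload 001011.
Concatenate: 100000000101000001011 = 0x100A0B (21 bits → U+100A0B).

U+100A0B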